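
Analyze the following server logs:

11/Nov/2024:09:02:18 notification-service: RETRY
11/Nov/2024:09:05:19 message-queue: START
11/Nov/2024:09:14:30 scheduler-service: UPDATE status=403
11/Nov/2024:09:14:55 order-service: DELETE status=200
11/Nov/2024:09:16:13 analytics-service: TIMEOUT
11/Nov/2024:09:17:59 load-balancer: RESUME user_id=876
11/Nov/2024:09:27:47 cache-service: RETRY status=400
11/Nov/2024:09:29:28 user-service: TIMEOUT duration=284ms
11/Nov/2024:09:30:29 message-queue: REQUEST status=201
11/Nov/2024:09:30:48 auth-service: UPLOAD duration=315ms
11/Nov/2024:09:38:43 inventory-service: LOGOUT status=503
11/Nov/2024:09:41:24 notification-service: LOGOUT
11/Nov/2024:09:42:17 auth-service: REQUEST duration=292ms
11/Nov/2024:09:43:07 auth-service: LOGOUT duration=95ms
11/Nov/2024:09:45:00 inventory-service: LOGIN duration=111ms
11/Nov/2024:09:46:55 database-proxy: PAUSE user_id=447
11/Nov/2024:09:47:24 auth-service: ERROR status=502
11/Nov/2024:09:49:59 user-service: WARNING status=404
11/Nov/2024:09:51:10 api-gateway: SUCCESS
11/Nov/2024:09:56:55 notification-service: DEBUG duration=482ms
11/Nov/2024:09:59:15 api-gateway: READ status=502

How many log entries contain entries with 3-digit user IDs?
2

To find matching entries:

1. Pattern to match: entries with 3-digit user IDs
2. Scan each log entry for the pattern
3. Count matches: 2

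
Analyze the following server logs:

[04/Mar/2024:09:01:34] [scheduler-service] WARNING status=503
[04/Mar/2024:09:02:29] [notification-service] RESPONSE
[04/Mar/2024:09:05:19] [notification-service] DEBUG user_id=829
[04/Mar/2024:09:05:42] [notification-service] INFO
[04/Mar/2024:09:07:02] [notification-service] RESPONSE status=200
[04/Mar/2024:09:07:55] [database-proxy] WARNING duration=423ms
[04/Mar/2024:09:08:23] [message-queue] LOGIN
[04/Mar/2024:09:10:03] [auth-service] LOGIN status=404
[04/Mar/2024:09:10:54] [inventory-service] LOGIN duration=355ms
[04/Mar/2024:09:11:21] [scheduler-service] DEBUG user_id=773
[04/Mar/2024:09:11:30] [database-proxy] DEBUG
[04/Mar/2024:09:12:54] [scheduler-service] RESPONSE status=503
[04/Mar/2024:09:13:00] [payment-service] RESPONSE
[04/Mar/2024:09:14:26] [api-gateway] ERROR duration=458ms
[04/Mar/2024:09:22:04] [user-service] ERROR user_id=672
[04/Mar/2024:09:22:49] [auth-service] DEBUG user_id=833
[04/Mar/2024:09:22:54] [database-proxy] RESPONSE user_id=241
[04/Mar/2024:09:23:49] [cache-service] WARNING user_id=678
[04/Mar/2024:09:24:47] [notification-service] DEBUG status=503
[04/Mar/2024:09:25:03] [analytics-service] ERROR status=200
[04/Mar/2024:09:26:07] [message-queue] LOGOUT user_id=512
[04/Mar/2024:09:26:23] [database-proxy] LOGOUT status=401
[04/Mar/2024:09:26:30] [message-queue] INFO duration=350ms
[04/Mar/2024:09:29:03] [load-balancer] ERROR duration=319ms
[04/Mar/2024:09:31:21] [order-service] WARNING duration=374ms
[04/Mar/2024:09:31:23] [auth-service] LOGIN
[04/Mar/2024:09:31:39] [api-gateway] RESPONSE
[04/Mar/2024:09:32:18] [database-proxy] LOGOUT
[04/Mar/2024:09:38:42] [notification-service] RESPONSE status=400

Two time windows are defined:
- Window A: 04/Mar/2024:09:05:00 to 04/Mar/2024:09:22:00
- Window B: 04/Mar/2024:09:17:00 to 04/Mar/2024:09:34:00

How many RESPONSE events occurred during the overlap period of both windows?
0

To find overlap events:

1. Window A: 04/Mar/2024:09:05:00 to 04/Mar/2024:09:22:00
2. Window B: 04/Mar/2024:09:17:00 to 04/Mar/2024:09:34:00
3. Overlap period: 04/Mar/2024:09:17:00 to 04/Mar/2024:09:22:00
4. Count RESPONSE events in overlap: 0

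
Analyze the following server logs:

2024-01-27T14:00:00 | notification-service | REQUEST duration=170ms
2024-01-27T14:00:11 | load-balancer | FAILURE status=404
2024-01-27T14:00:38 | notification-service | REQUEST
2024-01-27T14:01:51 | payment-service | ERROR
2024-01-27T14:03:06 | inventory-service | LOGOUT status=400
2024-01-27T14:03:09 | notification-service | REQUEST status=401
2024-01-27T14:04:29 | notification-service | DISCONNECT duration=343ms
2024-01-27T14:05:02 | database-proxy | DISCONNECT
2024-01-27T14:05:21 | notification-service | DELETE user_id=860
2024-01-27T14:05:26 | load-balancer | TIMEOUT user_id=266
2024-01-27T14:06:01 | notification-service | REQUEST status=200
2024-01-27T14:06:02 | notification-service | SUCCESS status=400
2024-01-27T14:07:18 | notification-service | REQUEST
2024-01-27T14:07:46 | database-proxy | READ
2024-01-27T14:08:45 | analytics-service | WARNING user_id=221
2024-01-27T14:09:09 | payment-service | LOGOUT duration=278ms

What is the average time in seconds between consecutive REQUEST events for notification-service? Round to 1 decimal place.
109.5

To calculate average interval:

1. Find all REQUEST events for notification-service in order
2. Calculate time gaps between consecutive events
3. Compute mean of gaps: 438 / 4 = 109.5 seconds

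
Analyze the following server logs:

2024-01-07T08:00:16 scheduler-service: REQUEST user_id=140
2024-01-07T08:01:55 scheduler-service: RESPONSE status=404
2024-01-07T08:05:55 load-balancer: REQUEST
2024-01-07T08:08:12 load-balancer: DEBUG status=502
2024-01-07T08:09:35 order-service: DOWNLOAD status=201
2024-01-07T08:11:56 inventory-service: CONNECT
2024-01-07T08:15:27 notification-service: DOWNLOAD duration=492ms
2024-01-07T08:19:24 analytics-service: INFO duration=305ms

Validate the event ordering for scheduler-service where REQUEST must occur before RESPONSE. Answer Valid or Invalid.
Valid

To validate ordering:

1. Required order: REQUEST → RESPONSE
2. Rule: REQUEST must occur before RESPONSE
3. Check actual order of events for scheduler-service
4. Result: Valid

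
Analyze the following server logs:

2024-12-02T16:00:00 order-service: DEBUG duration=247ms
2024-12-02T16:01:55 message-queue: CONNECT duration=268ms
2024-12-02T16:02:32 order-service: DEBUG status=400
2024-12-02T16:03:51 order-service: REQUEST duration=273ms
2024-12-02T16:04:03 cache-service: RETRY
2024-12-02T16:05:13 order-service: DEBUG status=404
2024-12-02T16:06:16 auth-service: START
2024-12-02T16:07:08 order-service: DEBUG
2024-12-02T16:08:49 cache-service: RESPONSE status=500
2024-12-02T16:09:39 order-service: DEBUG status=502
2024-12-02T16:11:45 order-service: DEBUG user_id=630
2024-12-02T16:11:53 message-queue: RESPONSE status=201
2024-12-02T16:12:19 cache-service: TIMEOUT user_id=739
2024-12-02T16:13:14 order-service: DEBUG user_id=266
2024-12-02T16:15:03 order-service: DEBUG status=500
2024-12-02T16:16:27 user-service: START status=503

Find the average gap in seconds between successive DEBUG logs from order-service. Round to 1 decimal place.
129.0

To calculate average interval:

1. Find all DEBUG events for order-service in order
2. Calculate time gaps between consecutive events
3. Compute mean of gaps: 903 / 7 = 129.0 seconds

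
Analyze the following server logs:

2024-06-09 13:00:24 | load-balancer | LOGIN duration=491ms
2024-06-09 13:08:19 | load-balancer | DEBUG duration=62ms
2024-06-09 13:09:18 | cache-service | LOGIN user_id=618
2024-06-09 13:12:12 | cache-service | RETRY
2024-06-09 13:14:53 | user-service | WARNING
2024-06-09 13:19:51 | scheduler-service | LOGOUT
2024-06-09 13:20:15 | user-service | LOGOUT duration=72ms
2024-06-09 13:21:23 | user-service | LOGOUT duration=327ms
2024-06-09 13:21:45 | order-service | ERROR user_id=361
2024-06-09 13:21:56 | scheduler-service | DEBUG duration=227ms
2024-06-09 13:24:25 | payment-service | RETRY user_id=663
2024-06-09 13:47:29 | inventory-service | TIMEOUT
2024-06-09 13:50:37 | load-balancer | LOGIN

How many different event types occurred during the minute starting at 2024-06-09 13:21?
3

To count unique event types:

1. Filter events in the minute starting at 2024-06-09 13:21
2. Extract event types from matching entries
3. Count unique types: 3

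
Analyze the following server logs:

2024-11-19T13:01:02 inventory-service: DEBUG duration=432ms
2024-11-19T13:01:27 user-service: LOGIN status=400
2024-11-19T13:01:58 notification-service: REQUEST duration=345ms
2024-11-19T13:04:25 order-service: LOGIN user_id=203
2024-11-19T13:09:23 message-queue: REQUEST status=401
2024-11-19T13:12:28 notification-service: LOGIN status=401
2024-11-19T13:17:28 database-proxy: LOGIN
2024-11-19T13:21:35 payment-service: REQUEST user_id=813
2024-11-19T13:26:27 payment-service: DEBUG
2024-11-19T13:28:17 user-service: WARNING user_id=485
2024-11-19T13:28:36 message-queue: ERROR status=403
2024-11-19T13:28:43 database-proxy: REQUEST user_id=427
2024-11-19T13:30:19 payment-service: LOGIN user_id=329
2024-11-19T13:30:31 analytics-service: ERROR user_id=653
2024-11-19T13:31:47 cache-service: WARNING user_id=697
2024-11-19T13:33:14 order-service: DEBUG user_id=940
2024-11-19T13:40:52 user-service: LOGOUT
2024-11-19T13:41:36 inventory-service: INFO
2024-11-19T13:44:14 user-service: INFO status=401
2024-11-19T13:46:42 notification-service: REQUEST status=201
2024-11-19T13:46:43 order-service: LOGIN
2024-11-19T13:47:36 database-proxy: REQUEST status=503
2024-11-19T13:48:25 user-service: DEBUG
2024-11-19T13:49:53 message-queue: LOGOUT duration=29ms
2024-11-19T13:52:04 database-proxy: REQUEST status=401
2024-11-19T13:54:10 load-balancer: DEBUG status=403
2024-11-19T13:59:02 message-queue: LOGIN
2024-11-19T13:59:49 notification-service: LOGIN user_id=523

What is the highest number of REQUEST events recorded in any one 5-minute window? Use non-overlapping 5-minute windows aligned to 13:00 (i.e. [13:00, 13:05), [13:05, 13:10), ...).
2

To find the burst window:

1. Divide the log period into non-overlapping 5-minute windows starting at 13:00
2. Count REQUEST events in each window
3. Find the window with maximum count
4. Maximum events in a window: 2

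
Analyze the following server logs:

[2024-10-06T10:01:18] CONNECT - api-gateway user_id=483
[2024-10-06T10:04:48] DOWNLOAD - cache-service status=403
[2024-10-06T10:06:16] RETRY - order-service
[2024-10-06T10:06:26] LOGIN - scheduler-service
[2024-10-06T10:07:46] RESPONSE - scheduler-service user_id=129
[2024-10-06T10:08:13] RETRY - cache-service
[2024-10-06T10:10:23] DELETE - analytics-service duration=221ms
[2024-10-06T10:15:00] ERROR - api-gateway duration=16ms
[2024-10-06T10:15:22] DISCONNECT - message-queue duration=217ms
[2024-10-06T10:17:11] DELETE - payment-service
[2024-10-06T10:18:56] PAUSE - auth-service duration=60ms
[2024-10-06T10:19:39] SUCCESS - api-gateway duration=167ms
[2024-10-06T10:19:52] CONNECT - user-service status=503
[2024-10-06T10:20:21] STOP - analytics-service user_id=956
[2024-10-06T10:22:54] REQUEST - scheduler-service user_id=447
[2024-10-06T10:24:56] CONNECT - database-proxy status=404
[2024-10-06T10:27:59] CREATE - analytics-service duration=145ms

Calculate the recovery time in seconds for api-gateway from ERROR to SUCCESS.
279

To calculate recovery time:

1. Find ERROR event for api-gateway: 2024-10-06T10:15:00
2. Find next SUCCESS event for api-gateway: 2024-10-06T10:19:39
3. Recovery time: 2024-10-06T10:19:39 - 2024-10-06T10:15:00 = 279 seconds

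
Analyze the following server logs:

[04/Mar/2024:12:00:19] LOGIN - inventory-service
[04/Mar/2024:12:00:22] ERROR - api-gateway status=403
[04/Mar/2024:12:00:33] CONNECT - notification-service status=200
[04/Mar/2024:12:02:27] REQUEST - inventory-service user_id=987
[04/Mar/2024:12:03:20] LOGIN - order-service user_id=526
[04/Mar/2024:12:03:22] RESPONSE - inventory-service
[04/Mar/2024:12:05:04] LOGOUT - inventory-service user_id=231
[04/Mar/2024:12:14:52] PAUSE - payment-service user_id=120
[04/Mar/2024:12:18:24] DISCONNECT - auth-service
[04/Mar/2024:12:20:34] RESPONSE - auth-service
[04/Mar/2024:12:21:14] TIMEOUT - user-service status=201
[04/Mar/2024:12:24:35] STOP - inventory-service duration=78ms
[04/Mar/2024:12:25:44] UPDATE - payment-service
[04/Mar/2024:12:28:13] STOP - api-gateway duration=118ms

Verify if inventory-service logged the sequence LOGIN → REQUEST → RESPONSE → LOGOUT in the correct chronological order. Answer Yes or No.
Yes

To verify sequence order:

1. Find all events in sequence LOGIN → REQUEST → RESPONSE → LOGOUT for inventory-service
2. Extract their timestamps
3. Check if timestamps are in ascending order
4. Result: Yes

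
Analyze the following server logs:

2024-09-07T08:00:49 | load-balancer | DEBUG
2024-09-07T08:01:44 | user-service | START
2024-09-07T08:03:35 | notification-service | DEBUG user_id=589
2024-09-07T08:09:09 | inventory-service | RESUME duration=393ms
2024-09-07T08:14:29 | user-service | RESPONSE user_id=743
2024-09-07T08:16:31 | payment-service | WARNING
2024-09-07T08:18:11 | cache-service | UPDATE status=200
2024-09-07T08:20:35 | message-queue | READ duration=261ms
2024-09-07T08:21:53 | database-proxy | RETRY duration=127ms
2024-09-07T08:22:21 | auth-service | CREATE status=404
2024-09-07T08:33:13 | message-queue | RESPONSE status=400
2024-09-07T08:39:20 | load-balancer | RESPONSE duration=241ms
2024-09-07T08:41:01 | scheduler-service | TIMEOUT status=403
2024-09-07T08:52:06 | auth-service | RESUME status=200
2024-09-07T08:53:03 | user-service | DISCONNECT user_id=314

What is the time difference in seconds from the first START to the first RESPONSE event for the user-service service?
765

To find the time between events:

1. Locate the first START event for user-service: 2024-09-07T08:01:44
2. Locate the first RESPONSE event for user-service: 2024-09-07T08:14:29
3. Calculate the difference: 2024-09-07T08:14:29 - 2024-09-07T08:01:44 = 765 seconds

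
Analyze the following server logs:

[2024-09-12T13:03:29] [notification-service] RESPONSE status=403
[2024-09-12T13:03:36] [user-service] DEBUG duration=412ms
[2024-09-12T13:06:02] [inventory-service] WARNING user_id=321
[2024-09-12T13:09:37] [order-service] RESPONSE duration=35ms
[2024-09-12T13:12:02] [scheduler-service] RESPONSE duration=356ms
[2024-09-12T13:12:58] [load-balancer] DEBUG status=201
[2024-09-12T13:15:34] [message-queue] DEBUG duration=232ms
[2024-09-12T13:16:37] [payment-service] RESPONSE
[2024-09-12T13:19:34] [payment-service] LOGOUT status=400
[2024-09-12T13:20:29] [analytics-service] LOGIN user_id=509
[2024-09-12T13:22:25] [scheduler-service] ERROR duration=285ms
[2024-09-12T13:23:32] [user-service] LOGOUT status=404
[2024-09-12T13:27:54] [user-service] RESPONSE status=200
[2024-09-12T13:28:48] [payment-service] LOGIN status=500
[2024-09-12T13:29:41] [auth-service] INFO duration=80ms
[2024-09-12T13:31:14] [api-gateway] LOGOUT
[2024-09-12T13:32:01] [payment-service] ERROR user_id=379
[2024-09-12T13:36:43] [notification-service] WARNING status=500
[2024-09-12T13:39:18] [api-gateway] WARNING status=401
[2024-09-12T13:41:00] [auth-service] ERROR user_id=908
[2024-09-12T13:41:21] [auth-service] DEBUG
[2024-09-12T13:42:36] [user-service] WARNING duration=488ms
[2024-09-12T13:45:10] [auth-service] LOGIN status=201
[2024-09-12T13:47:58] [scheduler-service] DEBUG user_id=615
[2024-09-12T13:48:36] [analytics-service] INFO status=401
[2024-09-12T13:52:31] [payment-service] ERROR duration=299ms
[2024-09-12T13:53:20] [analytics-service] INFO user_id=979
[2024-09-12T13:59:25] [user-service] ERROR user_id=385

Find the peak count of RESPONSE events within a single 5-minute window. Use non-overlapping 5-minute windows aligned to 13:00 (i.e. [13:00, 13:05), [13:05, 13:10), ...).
1

To find the burst window:

1. Divide the log period into non-overlapping 5-minute windows starting at 13:00
2. Count RESPONSE events in each window
3. Find the window with maximum count
4. Maximum events in a window: 1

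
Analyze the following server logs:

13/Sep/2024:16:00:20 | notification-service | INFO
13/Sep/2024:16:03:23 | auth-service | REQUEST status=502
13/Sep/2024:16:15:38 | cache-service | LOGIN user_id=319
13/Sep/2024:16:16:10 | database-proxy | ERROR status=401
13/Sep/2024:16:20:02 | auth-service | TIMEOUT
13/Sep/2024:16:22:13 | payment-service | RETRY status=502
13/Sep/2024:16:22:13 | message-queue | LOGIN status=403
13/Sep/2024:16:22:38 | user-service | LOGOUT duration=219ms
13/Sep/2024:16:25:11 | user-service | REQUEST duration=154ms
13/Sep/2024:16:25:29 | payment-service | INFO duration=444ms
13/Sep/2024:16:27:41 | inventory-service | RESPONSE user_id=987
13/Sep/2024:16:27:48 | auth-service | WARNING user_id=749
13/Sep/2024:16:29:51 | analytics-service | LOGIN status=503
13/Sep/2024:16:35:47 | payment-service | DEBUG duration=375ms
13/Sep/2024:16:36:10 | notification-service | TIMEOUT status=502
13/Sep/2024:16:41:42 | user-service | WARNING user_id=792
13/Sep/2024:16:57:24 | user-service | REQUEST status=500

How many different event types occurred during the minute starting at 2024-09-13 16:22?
3

To count unique event types:

1. Filter events in the minute starting at 2024-09-13 16:22
2. Extract event types from matching entries
3. Count unique types: 3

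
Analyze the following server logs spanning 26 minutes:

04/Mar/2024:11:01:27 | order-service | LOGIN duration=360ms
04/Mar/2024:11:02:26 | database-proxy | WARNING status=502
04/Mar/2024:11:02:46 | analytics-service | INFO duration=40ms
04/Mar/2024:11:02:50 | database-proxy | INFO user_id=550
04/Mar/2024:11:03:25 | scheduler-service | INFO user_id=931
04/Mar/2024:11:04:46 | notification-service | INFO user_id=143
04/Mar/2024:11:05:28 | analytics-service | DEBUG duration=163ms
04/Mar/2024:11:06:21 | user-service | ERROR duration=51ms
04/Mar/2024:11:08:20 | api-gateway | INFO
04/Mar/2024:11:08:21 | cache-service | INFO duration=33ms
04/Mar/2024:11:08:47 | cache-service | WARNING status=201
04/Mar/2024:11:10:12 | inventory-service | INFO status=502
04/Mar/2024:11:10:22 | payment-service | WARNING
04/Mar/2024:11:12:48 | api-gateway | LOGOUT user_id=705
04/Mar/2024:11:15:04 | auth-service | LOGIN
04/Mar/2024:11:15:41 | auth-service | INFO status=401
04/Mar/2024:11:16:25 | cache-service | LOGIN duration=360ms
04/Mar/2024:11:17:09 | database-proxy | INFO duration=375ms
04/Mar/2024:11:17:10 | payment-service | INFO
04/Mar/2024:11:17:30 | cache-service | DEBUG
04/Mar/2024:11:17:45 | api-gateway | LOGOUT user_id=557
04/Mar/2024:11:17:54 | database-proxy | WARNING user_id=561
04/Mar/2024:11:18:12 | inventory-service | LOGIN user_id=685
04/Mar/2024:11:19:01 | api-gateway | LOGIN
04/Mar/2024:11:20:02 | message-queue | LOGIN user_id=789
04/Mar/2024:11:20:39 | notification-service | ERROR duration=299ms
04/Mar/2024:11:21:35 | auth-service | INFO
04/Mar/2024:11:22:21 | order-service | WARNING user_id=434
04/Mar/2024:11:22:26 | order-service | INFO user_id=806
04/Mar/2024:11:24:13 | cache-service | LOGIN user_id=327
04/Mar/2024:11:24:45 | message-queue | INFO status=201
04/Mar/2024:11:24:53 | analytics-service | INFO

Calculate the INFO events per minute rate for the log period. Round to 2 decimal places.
0.54

To calculate the rate:

1. Count total INFO events: 14
2. Total time period: 26 minutes
3. Rate = 14 / 26 = 0.54 events per minute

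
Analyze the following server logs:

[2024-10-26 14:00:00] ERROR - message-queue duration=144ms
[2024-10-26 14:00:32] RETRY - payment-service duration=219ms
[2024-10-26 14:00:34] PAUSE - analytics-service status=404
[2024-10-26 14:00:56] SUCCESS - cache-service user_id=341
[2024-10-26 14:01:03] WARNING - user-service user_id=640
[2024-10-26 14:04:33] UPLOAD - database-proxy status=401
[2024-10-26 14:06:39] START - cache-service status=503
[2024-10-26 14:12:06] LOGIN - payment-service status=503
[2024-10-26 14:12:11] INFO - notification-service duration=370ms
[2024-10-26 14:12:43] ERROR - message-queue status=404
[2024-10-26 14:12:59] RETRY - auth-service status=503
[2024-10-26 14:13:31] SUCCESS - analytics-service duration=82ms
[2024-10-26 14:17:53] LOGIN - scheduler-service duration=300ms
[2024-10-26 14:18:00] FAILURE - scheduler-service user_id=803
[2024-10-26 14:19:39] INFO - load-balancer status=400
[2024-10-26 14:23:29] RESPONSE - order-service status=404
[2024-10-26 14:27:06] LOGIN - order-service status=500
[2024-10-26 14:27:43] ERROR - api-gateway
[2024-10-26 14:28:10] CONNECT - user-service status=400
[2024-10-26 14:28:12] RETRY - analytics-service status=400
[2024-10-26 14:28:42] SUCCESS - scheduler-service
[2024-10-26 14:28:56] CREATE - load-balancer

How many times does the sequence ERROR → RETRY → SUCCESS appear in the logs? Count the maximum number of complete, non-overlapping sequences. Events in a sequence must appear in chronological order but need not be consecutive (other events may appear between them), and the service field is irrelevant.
3

To count sequences:

1. Look for pattern: ERROR → RETRY → SUCCESS
2. Greedily scan the log in chronological order, matching each sequence element in turn (ignoring service)
3. Each time the full pattern completes, increment the count and restart matching from the next event
4. Complete non-overlapping sequences found: 3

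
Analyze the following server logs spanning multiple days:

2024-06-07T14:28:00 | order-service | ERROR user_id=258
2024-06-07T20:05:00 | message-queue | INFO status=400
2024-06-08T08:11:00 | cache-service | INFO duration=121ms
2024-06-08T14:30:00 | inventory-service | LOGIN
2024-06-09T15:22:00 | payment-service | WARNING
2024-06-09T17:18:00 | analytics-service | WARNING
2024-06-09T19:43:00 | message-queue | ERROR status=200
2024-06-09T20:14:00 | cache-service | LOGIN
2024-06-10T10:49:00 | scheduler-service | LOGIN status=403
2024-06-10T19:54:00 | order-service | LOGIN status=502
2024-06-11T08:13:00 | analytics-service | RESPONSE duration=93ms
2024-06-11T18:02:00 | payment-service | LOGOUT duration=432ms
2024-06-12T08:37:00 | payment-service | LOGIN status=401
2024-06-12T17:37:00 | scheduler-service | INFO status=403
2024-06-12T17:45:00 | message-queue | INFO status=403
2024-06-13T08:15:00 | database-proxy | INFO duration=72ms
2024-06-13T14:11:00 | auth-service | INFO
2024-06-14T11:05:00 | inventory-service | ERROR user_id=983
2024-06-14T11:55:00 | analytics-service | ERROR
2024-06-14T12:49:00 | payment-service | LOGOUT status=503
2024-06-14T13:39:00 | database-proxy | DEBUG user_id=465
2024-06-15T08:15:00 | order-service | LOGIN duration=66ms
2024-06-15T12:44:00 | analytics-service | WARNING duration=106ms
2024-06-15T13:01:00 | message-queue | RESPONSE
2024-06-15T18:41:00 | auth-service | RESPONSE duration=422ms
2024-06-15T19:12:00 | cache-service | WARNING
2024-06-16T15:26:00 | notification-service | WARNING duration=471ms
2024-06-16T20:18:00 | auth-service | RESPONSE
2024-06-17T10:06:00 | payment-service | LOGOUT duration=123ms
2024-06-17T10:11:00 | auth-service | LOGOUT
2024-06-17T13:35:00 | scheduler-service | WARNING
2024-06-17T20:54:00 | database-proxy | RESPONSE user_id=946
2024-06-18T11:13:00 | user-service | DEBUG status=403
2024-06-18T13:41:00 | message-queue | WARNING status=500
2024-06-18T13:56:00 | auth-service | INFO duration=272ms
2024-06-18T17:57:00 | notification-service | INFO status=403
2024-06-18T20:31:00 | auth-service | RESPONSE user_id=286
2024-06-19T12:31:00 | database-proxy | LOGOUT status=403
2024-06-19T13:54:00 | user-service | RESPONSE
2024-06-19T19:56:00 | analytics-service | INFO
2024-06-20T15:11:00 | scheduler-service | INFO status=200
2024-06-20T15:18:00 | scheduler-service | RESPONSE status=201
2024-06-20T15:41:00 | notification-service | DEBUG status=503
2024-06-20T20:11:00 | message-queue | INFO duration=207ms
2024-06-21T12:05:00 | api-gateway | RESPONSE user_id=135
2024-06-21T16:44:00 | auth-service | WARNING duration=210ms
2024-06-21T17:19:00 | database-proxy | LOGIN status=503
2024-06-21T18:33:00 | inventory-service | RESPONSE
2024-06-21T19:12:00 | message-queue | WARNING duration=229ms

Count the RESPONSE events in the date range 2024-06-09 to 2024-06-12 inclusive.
1

To filter by date range:

1. Date range: 2024-06-09 through 2024-06-12, both dates inclusive
2. Filter for RESPONSE events whose date falls in this range
3. Count matching events: 1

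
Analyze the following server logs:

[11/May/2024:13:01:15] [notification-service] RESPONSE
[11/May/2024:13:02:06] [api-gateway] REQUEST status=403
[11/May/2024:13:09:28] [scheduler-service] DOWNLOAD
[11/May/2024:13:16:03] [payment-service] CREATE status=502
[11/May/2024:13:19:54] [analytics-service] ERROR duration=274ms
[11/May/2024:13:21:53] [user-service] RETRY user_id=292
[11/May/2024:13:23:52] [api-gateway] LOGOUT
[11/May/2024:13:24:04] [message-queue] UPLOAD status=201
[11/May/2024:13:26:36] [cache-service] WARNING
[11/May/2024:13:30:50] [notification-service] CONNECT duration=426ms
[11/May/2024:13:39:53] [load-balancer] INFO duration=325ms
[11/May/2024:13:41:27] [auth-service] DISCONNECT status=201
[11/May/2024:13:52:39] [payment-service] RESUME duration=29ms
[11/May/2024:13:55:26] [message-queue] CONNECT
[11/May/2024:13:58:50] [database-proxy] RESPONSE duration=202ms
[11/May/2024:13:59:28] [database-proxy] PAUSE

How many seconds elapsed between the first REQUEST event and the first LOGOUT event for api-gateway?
1306

To find the time between events:

1. Locate the first REQUEST event for api-gateway: 11/May/2024:13:02:06
2. Locate the first LOGOUT event for api-gateway: 11/May/2024:13:23:52
3. Calculate the difference: 11/May/2024:13:23:52 - 11/May/2024:13:02:06 = 1306 seconds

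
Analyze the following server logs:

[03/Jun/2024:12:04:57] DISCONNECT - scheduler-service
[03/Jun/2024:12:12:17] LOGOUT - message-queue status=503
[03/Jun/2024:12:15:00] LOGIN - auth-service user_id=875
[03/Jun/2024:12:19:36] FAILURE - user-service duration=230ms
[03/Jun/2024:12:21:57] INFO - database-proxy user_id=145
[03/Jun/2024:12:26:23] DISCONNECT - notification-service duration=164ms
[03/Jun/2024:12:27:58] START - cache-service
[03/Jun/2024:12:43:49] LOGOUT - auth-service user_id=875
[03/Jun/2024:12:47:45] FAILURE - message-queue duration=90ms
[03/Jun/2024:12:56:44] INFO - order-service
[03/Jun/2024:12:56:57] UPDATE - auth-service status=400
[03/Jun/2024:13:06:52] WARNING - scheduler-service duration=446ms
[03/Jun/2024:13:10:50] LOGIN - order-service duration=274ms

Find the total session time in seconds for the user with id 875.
1729

To calculate session duration:

1. Find LOGIN event for user_id=875: 03/Jun/2024:12:15:00
2. Find LOGOUT event for user_id=875: 03/Jun/2024:12:43:49
3. Session duration: 03/Jun/2024:12:43:49 - 03/Jun/2024:12:15:00 = 1729 seconds (28 minutes)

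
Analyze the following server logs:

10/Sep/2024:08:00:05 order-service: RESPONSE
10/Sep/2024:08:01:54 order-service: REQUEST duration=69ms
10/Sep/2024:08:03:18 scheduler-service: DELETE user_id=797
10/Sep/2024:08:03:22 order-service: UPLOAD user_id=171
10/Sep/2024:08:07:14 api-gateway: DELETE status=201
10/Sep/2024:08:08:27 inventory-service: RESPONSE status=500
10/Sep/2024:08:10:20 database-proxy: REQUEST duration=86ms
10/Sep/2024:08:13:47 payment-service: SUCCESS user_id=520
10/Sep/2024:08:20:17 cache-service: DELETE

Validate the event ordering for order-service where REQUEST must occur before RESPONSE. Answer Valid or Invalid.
Invalid

To validate ordering:

1. Required order: REQUEST → RESPONSE
2. Rule: REQUEST must occur before RESPONSE
3. Check actual order of events for order-service
4. Result: Invalid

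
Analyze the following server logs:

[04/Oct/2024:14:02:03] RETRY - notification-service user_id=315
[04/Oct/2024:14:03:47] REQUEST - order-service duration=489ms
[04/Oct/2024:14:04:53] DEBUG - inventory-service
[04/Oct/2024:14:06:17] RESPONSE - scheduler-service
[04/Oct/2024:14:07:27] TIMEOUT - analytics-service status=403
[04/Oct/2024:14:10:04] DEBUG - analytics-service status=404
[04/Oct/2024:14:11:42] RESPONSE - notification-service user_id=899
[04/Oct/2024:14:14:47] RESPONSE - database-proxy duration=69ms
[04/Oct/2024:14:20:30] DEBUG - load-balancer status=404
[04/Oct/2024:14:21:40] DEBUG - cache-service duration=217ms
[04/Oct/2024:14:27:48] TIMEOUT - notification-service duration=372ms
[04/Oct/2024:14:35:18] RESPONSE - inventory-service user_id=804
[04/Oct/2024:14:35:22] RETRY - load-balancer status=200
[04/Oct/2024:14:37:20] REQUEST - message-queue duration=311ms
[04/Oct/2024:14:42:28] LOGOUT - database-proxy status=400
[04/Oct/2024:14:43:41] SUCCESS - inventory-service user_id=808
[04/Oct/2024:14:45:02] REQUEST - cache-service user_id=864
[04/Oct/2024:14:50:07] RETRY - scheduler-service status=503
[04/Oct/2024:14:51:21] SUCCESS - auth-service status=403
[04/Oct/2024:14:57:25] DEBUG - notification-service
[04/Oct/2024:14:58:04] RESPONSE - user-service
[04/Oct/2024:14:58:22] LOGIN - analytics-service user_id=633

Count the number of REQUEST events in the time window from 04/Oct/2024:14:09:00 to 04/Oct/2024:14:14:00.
0

To count events in the time window:

1. Window boundaries: 04/Oct/2024:14:09:00 to 04/Oct/2024:14:14:00
2. Filter for REQUEST events within this window
3. Count matching events: 0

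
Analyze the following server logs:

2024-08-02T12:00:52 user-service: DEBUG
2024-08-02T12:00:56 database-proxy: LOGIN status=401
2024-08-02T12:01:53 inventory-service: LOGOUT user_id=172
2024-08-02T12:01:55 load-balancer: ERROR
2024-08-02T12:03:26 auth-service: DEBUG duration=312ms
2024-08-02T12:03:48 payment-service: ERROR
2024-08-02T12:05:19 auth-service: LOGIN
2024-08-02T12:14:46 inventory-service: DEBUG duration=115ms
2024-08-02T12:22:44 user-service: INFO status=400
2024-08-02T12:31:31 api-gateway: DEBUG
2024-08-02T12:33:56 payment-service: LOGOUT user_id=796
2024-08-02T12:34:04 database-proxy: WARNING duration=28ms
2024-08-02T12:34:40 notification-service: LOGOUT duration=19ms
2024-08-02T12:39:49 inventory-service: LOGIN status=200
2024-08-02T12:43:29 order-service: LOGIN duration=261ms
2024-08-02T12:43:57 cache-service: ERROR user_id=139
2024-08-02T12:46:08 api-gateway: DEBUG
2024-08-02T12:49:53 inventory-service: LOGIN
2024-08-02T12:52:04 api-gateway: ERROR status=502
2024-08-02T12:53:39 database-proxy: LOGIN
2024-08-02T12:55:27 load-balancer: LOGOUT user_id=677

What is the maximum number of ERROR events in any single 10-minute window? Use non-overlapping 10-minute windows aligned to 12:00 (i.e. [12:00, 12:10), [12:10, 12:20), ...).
2

To find the burst window:

1. Divide the log period into non-overlapping 10-minute windows starting at 12:00
2. Count ERROR events in each window
3. Find the window with maximum count
4. Maximum events in a window: 2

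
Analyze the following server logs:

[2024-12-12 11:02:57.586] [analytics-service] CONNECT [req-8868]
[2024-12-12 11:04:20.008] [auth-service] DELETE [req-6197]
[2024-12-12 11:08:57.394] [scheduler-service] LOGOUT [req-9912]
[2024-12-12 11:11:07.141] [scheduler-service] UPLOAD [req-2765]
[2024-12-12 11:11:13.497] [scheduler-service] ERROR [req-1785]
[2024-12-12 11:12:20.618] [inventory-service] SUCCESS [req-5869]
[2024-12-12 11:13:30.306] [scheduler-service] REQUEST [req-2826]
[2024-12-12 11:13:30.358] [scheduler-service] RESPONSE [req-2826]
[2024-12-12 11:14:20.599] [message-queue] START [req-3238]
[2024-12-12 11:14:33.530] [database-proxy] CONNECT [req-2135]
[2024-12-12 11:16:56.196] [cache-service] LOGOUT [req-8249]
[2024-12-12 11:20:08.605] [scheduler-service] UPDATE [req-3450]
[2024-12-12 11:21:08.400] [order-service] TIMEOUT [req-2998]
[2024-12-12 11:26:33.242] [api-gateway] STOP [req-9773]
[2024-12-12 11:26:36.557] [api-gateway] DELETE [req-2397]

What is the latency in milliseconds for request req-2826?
52

To calculate latency:

1. Find REQUEST with id req-2826: 2024-12-12 11:13:30.306
2. Find RESPONSE with id req-2826: 2024-12-12 11:13:30.358
3. Latency: 2024-12-12 11:13:30.358 - 2024-12-12 11:13:30.306 = 52ms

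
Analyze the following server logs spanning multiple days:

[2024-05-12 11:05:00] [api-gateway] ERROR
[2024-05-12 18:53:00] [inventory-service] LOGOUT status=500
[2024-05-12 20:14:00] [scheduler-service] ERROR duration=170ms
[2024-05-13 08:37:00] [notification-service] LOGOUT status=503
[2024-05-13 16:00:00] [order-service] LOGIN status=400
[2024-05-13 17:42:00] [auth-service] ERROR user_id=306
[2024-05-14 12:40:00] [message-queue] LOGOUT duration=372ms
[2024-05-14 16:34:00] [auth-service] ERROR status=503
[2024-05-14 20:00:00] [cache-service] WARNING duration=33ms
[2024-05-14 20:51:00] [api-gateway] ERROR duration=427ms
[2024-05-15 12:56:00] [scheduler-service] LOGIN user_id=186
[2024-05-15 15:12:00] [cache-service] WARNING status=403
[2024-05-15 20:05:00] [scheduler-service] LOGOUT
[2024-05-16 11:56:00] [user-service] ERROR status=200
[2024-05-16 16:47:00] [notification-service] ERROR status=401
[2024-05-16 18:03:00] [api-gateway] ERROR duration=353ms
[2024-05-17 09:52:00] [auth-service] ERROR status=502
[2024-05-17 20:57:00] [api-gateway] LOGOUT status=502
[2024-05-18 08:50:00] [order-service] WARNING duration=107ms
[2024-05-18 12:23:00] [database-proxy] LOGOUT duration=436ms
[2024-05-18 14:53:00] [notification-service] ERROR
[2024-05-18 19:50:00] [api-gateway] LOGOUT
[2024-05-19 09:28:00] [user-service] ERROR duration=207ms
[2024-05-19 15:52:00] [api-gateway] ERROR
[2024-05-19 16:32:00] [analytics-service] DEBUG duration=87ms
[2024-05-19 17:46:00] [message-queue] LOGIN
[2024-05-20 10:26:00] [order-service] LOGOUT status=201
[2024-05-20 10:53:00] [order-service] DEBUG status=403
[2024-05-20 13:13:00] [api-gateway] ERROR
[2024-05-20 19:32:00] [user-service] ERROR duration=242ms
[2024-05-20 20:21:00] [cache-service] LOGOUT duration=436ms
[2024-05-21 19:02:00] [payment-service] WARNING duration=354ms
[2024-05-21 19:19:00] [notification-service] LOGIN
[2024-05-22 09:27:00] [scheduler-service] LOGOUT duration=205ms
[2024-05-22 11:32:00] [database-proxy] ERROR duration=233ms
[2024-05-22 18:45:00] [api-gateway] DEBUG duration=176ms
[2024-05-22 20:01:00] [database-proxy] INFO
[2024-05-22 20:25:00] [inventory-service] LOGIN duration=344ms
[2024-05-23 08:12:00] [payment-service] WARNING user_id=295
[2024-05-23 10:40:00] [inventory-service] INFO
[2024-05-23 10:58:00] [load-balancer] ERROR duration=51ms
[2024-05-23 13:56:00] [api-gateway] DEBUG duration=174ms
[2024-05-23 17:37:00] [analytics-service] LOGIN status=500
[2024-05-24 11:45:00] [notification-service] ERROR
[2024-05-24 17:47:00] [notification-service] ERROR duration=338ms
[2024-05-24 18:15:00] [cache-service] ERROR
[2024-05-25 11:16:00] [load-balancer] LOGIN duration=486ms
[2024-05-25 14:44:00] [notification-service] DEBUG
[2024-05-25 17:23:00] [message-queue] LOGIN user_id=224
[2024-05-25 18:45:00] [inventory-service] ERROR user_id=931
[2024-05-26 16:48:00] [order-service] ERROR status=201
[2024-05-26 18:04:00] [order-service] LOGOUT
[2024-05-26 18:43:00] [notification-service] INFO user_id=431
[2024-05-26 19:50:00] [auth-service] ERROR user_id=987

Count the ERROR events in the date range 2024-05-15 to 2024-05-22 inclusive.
10

To filter by date range:

1. Date range: 2024-05-15 through 2024-05-22, both dates inclusive
2. Filter for ERROR events whose date falls in this range
3. Count matching events: 10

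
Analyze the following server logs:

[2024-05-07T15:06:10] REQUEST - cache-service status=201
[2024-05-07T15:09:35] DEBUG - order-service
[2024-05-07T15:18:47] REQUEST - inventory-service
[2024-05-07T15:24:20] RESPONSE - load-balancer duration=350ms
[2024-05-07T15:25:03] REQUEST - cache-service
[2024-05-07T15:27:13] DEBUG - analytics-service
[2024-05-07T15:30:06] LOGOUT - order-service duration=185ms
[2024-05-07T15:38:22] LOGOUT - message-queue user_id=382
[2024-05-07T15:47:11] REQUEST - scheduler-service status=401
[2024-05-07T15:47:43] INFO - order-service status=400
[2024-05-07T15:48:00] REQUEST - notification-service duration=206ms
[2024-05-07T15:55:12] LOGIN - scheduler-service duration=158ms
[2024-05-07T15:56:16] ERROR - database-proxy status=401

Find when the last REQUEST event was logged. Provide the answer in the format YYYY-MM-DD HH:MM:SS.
2024-05-07 15:48:00

To find the last event:

1. Filter for all REQUEST events
2. Sort by timestamp
3. Select the last one
4. Timestamp: 2024-05-07 15:48:00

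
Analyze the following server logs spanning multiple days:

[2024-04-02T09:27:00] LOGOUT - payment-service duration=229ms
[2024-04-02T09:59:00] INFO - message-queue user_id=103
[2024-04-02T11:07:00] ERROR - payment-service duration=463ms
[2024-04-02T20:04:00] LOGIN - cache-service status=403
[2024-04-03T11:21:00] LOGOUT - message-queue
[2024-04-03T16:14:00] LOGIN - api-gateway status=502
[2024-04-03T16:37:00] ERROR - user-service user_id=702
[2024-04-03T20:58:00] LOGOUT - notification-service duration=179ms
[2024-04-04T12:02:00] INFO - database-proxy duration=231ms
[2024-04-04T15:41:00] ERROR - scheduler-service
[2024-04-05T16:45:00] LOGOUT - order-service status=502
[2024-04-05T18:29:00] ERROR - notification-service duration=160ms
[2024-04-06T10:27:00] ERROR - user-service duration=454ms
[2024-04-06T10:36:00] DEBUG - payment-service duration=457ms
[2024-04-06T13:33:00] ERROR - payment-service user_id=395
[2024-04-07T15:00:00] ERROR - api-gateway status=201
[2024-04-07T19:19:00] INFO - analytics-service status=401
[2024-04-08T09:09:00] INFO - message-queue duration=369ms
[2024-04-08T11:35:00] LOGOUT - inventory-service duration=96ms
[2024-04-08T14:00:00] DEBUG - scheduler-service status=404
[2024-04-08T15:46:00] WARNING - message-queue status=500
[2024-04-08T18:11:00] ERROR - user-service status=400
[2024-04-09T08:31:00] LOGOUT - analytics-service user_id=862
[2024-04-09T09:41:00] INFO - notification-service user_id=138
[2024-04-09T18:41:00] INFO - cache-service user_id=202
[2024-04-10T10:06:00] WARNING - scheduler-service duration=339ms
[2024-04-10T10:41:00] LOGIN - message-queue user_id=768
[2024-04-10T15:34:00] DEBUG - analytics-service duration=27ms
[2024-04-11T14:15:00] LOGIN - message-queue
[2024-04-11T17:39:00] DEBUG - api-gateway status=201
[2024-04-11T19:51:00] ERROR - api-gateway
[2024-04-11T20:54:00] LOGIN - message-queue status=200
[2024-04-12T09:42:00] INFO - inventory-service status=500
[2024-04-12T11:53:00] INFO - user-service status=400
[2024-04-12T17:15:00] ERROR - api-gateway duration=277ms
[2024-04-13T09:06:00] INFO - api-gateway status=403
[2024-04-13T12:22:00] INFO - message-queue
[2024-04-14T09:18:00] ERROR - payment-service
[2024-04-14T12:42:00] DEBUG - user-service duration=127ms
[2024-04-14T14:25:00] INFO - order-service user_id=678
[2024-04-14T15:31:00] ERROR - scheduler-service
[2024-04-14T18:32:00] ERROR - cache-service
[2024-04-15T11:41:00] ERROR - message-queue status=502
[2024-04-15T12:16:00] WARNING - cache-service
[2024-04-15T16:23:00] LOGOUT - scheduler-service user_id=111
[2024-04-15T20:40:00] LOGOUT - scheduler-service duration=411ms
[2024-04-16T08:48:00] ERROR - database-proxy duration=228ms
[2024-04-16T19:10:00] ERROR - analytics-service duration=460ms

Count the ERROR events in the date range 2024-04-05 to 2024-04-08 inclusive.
5

To filter by date range:

1. Date range: 2024-04-05 through 2024-04-08, both dates inclusive
2. Filter for ERROR events whose date falls in this range
3. Count matching events: 5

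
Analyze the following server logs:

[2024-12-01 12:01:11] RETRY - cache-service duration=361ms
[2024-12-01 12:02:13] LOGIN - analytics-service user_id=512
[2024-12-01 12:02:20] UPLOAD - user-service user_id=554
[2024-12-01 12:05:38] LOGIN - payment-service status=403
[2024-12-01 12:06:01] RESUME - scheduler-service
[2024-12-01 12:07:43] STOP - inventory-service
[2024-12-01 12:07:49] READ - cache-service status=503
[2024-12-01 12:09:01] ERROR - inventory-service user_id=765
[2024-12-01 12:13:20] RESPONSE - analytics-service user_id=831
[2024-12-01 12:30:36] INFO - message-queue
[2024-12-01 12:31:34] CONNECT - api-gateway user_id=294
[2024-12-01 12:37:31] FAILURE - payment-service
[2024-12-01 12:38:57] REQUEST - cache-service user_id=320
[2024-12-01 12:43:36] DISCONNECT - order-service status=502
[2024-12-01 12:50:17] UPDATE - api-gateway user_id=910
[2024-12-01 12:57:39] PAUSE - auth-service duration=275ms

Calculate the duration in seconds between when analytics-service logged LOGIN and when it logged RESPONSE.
667

To find the time between events:

1. Locate the first LOGIN event for analytics-service: 2024-12-01 12:02:13
2. Locate the first RESPONSE event for analytics-service: 2024-12-01 12:13:20
3. Calculate the difference: 2024-12-01 12:13:20 - 2024-12-01 12:02:13 = 667 seconds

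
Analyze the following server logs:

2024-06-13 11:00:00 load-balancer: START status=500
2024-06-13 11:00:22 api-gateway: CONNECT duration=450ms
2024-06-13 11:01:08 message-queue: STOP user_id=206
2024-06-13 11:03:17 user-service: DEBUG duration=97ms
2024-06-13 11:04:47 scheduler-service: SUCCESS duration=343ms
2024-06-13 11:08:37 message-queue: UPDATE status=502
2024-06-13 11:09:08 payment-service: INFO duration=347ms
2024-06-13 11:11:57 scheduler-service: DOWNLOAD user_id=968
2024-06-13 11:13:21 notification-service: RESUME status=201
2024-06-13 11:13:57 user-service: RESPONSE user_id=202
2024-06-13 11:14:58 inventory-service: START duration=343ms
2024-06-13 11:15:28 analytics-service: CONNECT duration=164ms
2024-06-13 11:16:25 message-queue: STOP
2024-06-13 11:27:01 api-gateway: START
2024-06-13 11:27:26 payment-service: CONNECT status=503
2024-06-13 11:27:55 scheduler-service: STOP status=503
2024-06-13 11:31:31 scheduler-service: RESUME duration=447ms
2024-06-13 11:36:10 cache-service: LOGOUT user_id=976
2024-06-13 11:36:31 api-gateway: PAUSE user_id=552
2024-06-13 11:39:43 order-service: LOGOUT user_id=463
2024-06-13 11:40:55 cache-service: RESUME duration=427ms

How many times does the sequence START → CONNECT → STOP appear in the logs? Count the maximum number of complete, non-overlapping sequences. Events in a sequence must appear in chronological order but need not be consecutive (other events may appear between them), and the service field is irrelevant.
3

To count sequences:

1. Look for pattern: START → CONNECT → STOP
2. Greedily scan the log in chronological order, matching each sequence element in turn (ignoring service)
3. Each time the full pattern completes, increment the count and restart matching from the next event
4. Complete non-overlapping sequences found: 3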